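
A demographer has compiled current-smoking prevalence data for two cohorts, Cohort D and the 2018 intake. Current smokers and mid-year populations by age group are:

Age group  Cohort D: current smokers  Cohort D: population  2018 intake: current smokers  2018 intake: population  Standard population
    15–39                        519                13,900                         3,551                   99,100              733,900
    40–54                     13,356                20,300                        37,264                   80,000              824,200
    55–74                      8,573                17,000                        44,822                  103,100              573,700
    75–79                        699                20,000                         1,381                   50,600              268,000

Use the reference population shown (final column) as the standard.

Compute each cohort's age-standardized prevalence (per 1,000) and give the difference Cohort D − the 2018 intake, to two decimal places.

Age-specific rates per 1,000 for Cohort D: 37.338, 657.931, 504.294, 34.950.
For the 2018 intake: 35.832, 465.800, 434.743, 27.292.
Standard total = 2,399,800; weights = 0.3058, 0.3434, 0.2391, 0.1117.
Cohort D: 0.3058×37.338 + 0.3434×657.931 + 0.2391×504.294 + 0.1117×34.950 = 361.8424 per 1,000.
The 2018 intake: 0.3058×35.832 + 0.3434×465.800 + 0.2391×434.743 + 0.1117×27.292 = 277.9133 per 1,000.
Difference = 361.8424 − 277.9133 = 83.9291.

83.93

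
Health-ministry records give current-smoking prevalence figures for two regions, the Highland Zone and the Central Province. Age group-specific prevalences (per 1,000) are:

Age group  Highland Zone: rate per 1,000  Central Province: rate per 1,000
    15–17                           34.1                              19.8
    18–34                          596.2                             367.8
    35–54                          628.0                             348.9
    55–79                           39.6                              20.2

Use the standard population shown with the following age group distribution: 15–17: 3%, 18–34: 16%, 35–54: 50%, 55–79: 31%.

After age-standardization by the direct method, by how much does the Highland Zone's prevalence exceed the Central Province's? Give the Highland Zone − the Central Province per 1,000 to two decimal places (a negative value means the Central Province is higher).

182.54

Standard weights: 0.03, 0.16, 0.50, 0.31.
The Highland Zone: 0.0300×34.1 + 0.1600×596.2 + 0.5000×628.0 + 0.3100×39.6 = 422.6910 per 1,000.
The Central Province: 0.0300×19.8 + 0.1600×367.8 + 0.5000×348.9 + 0.3100×20.2 = 240.1540 per 1,000.
Difference = 422.6910 − 240.1540 = 182.5370.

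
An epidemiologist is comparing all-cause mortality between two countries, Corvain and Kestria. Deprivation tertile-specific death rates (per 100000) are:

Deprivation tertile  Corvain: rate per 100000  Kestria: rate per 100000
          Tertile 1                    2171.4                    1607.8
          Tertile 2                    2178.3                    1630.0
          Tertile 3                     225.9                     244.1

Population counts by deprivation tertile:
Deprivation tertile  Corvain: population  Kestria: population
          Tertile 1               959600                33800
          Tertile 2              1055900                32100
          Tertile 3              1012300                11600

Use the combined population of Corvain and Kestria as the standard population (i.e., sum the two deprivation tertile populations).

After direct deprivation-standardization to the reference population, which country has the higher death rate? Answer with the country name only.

Corvain

Combined standard total = 3105300; weights = 0.3199, 0.3504, 0.3297.
Corvain: 0.3199×2171.4 + 0.3504×2178.3 + 0.3297×225.9 = 1532.3345 per 100000.
Kestria: 0.3199×1607.8 + 0.3504×1630.0 + 0.3297×244.1 = 1165.9300 per 100000.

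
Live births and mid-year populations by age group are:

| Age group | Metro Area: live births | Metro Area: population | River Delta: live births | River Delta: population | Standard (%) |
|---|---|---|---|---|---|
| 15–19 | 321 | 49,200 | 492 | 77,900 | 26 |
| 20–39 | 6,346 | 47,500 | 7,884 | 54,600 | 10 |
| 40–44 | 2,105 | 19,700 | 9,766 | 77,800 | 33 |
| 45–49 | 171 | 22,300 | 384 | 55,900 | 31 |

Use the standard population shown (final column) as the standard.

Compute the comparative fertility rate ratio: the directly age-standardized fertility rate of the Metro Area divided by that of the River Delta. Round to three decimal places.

0.884

Age-specific rates per 1,000 for the Metro Area: 6.524, 133.600, 106.853, 7.668.
For the River Delta: 6.316, 144.396, 125.527, 6.869.
Standard weights: 0.26, 0.10, 0.33, 0.31.
The Metro Area: 0.2600×6.524 + 0.1000×133.600 + 0.3300×106.853 + 0.3100×7.668 = 52.6949 per 1,000.
The River Delta: 0.2600×6.316 + 0.1000×144.396 + 0.3300×125.527 + 0.3100×6.869 = 59.6351 per 1,000.
Ratio = 52.6949 ÷ 59.6351 = 0.88362.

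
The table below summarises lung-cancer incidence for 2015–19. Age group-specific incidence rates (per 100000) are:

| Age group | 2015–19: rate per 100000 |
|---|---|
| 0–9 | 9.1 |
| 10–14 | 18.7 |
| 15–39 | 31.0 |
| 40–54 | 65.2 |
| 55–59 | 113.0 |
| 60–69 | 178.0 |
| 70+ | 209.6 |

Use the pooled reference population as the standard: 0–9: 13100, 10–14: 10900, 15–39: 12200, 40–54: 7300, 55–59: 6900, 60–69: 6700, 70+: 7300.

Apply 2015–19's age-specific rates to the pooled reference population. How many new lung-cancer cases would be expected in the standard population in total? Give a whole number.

47

Expected new lung-cancer cases = Σ (standard pop × age-specific rate ÷ 100000)
= 13100×9.1/100000 + 10900×18.7/100000 + 12200×31.0/100000 + 7300×65.2/100000 + 6900×113.0/100000 + 6700×178.0/100000 + 7300×209.6/100000
= 1.19 + 2.04 + 3.78 + 4.76 + 7.80 + 11.93 + 15.30 = 46.80.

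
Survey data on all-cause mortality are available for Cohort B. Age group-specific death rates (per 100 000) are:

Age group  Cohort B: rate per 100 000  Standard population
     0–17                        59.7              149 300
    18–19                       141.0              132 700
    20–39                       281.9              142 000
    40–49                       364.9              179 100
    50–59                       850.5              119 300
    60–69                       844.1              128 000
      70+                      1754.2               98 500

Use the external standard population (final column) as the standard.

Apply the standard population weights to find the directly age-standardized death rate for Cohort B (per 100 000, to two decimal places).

543.06

Standard total = 948 900; weights = 0.1573, 0.1398, 0.1496, 0.1887, 0.1257, 0.1349, 0.1038.
Standardized rate: 0.1573×59.7 + 0.1398×141.0 + 0.1496×281.9 + 0.1887×364.9 + 0.1257×850.5 + 0.1349×844.1 + 0.1038×1754.2 = 543.0556 per 100 000.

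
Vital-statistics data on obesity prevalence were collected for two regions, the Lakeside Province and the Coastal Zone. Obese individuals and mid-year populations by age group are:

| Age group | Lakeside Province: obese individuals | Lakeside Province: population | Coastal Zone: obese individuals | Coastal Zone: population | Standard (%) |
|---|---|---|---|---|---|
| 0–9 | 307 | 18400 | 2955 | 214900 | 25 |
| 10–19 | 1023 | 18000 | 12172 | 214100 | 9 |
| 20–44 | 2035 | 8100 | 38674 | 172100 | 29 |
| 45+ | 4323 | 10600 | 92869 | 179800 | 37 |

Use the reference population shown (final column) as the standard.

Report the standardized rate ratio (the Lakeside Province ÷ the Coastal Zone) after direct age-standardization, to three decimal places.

0.880

Age-specific rates per 1000 for the Lakeside Province: 16.685, 56.833, 251.235, 407.830.
For the Coastal Zone: 13.751, 56.852, 224.718, 516.513.
Standard weights: 0.25, 0.09, 0.29, 0.37.
The Lakeside Province: 0.2500×16.685 + 0.0900×56.833 + 0.2900×251.235 + 0.3700×407.830 = 233.0414 per 1000.
The Coastal Zone: 0.2500×13.751 + 0.0900×56.852 + 0.2900×224.718 + 0.3700×516.513 = 264.8323 per 1000.
Ratio = 233.0414 ÷ 264.8323 = 0.87996.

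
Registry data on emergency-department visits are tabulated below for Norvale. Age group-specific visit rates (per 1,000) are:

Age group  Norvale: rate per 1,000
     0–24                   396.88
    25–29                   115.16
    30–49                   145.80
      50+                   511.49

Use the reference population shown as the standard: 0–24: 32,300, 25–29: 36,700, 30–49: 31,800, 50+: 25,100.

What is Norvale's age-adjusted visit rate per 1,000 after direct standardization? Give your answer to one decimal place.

Standard total = 125,900; weights = 0.2566, 0.2915, 0.2526, 0.1994.
Standardized rate: 0.2566×396.88 + 0.2915×115.16 + 0.2526×145.80 + 0.1994×511.49 = 274.1893 per 1,000.

274.2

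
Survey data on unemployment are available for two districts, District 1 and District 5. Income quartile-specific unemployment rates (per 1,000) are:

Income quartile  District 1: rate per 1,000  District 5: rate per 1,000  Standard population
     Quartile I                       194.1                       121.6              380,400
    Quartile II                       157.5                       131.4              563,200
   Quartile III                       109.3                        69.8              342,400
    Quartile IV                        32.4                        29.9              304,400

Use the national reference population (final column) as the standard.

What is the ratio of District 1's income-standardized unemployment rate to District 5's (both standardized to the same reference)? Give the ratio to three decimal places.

1.369

Standard total = 1,590,400; weights = 0.2392, 0.3541, 0.2153, 0.1914.
District 1: 0.2392×194.1 + 0.3541×157.5 + 0.2153×109.3 + 0.1914×32.4 = 131.9332 per 1,000.
District 5: 0.2392×121.6 + 0.3541×131.4 + 0.2153×69.8 + 0.1914×29.9 = 96.3671 per 1,000.
Ratio = 131.9332 ÷ 96.3671 = 1.36907.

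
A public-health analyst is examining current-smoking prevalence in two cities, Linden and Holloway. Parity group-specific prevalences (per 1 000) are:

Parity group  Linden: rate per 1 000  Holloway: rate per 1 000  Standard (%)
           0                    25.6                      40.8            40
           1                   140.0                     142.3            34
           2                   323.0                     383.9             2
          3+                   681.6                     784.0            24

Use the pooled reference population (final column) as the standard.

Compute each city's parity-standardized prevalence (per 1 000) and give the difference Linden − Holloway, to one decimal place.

-32.7

Standard weights: 0.40, 0.34, 0.02, 0.24.
Linden: 0.4000×25.6 + 0.3400×140.0 + 0.0200×323.0 + 0.2400×681.6 = 227.8840 per 1 000.
Holloway: 0.4000×40.8 + 0.3400×142.3 + 0.0200×383.9 + 0.2400×784.0 = 260.5400 per 1 000.
Difference = 227.8840 − 260.5400 = -32.6560.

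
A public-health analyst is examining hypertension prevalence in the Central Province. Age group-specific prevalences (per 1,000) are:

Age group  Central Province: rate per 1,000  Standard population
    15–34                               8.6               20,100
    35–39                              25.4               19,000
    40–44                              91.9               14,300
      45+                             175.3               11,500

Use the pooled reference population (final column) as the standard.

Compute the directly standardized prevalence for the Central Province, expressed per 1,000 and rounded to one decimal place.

61.4

Standard total = 64,900; weights = 0.3097, 0.2928, 0.2203, 0.1772.
Standardized rate: 0.3097×8.6 + 0.2928×25.4 + 0.2203×91.9 + 0.1772×175.3 = 61.4111 per 1,000.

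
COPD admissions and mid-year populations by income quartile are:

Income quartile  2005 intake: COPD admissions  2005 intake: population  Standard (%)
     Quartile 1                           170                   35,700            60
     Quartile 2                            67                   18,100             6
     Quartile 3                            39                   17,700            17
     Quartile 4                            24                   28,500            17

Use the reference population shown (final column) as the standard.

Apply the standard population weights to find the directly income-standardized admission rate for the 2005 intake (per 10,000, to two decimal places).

35.97

Income-specific rates per 10,000 for the 2005 intake: 47.62, 37.02, 22.03, 8.42.
Standard weights: 0.60, 0.06, 0.17, 0.17.
Standardized rate: 0.6000×47.62 + 0.0600×37.02 + 0.1700×22.03 + 0.1700×8.42 = 35.9698 per 10,000.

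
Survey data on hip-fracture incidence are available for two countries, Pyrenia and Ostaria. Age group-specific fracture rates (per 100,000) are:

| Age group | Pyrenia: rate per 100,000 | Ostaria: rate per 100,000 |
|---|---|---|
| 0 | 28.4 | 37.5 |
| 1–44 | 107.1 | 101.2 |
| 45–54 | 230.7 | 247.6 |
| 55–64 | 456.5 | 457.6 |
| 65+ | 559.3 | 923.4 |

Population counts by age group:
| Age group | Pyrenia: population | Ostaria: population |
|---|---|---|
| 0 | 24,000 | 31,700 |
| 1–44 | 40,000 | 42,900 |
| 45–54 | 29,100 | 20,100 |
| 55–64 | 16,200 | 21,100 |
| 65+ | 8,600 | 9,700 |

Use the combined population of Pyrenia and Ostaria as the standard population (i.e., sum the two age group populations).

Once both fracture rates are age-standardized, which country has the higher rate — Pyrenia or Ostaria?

Ostaria

Combined standard total = 243,400; weights = 0.2288, 0.3406, 0.2021, 0.1532, 0.0752.
Pyrenia: 0.2288×28.4 + 0.3406×107.1 + 0.2021×230.7 + 0.1532×456.5 + 0.0752×559.3 = 201.6169 per 100,000.
Ostaria: 0.2288×37.5 + 0.3406×101.2 + 0.2021×247.6 + 0.1532×457.6 + 0.0752×923.4 = 232.6493 per 100,000.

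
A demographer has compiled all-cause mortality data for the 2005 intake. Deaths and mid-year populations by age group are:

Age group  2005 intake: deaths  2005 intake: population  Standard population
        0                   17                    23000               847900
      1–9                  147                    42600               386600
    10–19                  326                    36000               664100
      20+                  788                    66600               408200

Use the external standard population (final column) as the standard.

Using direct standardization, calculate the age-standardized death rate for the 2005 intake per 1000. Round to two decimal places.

Age-specific rates per 1000 for the 2005 intake: 0.739, 3.451, 9.056, 11.832.
Standard total = 2306800; weights = 0.3676, 0.1676, 0.2879, 0.1770.
Standardized rate: 0.3676×0.739 + 0.1676×3.451 + 0.2879×9.056 + 0.1770×11.832 = 5.5507 per 1000.

5.55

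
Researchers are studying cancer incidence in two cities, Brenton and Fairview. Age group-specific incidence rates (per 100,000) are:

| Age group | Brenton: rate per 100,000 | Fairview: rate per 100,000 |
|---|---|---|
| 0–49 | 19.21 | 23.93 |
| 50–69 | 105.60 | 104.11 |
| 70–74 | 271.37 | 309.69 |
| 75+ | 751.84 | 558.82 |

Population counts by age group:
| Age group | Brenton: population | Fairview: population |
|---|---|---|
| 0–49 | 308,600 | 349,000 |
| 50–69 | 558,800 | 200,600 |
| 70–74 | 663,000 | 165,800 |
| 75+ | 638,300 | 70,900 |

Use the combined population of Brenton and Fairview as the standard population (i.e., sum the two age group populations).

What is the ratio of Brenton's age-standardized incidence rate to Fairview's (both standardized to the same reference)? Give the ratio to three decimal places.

1.138

Combined standard total = 2,955,000; weights = 0.2225, 0.2570, 0.2805, 0.2400.
Brenton: 0.2225×19.21 + 0.2570×105.60 + 0.2805×271.37 + 0.2400×751.84 = 287.9667 per 100,000.
Fairview: 0.2225×23.93 + 0.2570×104.11 + 0.2805×309.69 + 0.2400×558.82 = 253.0571 per 100,000.
Ratio = 287.9667 ÷ 253.0571 = 1.13795.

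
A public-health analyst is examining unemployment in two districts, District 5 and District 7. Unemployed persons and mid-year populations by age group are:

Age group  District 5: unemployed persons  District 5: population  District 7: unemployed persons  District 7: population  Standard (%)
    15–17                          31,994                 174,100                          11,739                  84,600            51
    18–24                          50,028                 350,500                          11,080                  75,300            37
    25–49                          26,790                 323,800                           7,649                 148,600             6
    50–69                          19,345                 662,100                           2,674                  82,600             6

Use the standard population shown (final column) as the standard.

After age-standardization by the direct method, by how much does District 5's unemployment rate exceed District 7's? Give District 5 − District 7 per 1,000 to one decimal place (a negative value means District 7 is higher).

23.0

Age-specific rates per 1,000 for District 5: 183.768, 142.733, 82.736, 29.218.
For District 7: 138.759, 147.145, 51.474, 32.373.
Standard weights: 0.51, 0.37, 0.06, 0.06.
District 5: 0.5100×183.768 + 0.3700×142.733 + 0.0600×82.736 + 0.0600×29.218 = 153.2502 per 1,000.
District 7: 0.5100×138.759 + 0.3700×147.145 + 0.0600×51.474 + 0.0600×32.373 = 130.2414 per 1,000.
Difference = 153.2502 − 130.2414 = 23.0088.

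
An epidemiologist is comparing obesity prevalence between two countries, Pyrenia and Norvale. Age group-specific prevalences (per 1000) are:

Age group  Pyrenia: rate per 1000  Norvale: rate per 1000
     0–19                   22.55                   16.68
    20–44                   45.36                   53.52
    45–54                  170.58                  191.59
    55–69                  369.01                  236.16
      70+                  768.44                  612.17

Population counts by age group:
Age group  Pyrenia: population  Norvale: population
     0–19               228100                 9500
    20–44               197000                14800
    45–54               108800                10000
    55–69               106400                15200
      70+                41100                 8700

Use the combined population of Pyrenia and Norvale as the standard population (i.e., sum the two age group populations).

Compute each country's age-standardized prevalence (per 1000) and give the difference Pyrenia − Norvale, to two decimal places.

Combined standard total = 739600; weights = 0.3213, 0.2864, 0.1606, 0.1644, 0.0673.
Pyrenia: 0.3213×22.55 + 0.2864×45.36 + 0.1606×170.58 + 0.1644×369.01 + 0.0673×768.44 = 160.0459 per 1000.
Norvale: 0.3213×16.68 + 0.2864×53.52 + 0.1606×191.59 + 0.1644×236.16 + 0.0673×612.17 = 131.5072 per 1000.
Difference = 160.0459 − 131.5072 = 28.5387.

28.54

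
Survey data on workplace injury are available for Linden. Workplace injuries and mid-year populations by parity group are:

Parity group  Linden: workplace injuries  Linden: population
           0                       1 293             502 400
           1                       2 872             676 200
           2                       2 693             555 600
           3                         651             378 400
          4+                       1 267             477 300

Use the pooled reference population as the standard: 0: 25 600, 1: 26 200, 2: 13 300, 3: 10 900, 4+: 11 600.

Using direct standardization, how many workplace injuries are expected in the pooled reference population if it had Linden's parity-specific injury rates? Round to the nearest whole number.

291

Parity-specific rates per 10 000 for Linden: 25.74, 42.47, 48.47, 17.20, 26.55.
Expected workplace injuries = Σ (standard pop × parity-specific rate ÷ 10 000)
= 25 600×25.74/10 000 + 26 200×42.47/10 000 + 13 300×48.47/10 000 + 10 900×17.20/10 000 + 11 600×26.55/10 000
= 65.89 + 111.28 + 64.47 + 18.75 + 30.79 = 291.17.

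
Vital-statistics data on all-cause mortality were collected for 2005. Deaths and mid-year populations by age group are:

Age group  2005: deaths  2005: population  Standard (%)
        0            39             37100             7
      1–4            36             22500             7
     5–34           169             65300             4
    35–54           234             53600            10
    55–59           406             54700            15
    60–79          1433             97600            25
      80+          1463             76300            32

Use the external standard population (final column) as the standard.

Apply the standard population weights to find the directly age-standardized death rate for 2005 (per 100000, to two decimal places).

Age-specific rates per 100000 for 2005: 105.12, 160.00, 258.81, 436.57, 742.23, 1468.24, 1917.43.
Standard weights: 0.07, 0.07, 0.04, 0.10, 0.15, 0.25, 0.32.
Standardized rate: 0.0700×105.12 + 0.0700×160.00 + 0.0400×258.81 + 0.1000×436.57 + 0.1500×742.23 + 0.2500×1468.24 + 0.3200×1917.43 = 1164.5394 per 100000.

1164.54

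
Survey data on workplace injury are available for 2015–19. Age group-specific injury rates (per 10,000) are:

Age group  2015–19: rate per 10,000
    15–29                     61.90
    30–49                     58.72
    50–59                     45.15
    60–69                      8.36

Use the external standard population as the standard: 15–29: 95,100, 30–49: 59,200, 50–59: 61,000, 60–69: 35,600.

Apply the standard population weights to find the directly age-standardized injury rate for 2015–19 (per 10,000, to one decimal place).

49.5

Standard total = 250,900; weights = 0.3790, 0.2360, 0.2431, 0.1419.
Standardized rate: 0.3790×61.90 + 0.2360×58.72 + 0.2431×45.15 + 0.1419×8.36 = 49.4806 per 10,000.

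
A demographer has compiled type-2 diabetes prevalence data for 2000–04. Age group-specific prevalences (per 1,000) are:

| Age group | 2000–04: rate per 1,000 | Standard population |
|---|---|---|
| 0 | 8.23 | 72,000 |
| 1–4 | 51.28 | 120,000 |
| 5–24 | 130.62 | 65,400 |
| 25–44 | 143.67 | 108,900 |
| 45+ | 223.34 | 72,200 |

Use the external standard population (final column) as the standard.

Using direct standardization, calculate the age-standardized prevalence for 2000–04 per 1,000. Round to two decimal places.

107.32

Standard total = 438,500; weights = 0.1642, 0.2737, 0.1491, 0.2483, 0.1647.
Standardized rate: 0.1642×8.23 + 0.2737×51.28 + 0.1491×130.62 + 0.2483×143.67 + 0.1647×223.34 = 107.3193 per 1,000.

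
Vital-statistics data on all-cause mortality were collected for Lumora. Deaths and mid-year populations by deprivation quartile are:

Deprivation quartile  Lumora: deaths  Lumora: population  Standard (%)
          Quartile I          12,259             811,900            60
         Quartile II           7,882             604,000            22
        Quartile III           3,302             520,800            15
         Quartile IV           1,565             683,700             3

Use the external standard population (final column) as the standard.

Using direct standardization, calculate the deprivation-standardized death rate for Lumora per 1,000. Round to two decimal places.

12.95

Deprivation-specific rates per 1,000 for Lumora: 15.099, 13.050, 6.340, 2.289.
Standard weights: 0.60, 0.22, 0.15, 0.03.
Standardized rate: 0.6000×15.099 + 0.2200×13.050 + 0.1500×6.340 + 0.0300×2.289 = 12.9501 per 1,000.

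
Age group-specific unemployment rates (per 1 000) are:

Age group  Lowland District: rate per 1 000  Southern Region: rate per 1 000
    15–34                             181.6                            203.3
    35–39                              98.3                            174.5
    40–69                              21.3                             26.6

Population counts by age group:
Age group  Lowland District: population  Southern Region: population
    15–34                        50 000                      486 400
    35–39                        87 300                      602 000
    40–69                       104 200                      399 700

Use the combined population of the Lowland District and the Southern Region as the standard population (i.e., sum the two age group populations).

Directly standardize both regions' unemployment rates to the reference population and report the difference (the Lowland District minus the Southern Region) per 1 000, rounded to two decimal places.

Combined standard total = 1 729 600; weights = 0.3101, 0.3985, 0.2913.
The Lowland District: 0.3101×181.6 + 0.3985×98.3 + 0.2913×21.3 = 101.7007 per 1 000.
The Southern Region: 0.3101×203.3 + 0.3985×174.5 + 0.2913×26.6 = 140.3427 per 1 000.
Difference = 101.7007 − 140.3427 = -38.6420.

-38.64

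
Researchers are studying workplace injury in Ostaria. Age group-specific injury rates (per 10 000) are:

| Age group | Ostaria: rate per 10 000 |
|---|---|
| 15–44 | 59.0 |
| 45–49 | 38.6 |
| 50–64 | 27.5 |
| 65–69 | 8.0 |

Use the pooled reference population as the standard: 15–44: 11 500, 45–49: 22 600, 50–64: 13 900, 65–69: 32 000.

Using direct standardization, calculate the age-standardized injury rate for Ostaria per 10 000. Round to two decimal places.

Standard total = 80 000; weights = 0.1437, 0.2825, 0.1737, 0.4000.
Standardized rate: 0.1437×59.0 + 0.2825×38.6 + 0.1737×27.5 + 0.4000×8.0 = 27.3639 per 10 000.

27.36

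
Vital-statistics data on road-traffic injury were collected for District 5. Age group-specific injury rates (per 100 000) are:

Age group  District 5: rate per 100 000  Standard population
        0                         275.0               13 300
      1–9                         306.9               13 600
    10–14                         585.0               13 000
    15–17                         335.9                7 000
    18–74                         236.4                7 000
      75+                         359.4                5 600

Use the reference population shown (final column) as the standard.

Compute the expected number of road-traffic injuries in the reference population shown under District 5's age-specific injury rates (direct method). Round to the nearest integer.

Expected road-traffic injuries = Σ (standard pop × age-specific rate ÷ 100 000)
= 13 300×275.0/100 000 + 13 600×306.9/100 000 + 13 000×585.0/100 000 + 7 000×335.9/100 000 + 7 000×236.4/100 000 + 5 600×359.4/100 000
= 36.58 + 41.74 + 76.05 + 23.51 + 16.55 + 20.13 = 214.55.

215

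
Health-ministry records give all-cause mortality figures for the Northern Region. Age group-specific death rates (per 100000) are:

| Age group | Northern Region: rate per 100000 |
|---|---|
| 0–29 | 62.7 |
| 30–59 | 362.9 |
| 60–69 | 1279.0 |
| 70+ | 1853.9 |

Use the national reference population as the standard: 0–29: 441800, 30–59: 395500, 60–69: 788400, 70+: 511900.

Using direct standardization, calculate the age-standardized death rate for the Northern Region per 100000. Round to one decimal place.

Standard total = 2137600; weights = 0.2067, 0.1850, 0.3688, 0.2395.
Standardized rate: 0.2067×62.7 + 0.1850×362.9 + 0.3688×1279.0 + 0.2395×1853.9 = 995.7910 per 100000.

995.8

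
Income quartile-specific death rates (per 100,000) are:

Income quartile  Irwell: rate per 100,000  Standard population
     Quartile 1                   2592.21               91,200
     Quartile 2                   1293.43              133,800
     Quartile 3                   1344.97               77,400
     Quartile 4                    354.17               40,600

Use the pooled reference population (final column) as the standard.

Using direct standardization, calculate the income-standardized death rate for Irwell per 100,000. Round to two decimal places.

1539.21

Standard total = 343,000; weights = 0.2659, 0.3901, 0.2257, 0.1184.
Standardized rate: 0.2659×2592.21 + 0.3901×1293.43 + 0.2257×1344.97 + 0.1184×354.17 = 1539.2142 per 100,000.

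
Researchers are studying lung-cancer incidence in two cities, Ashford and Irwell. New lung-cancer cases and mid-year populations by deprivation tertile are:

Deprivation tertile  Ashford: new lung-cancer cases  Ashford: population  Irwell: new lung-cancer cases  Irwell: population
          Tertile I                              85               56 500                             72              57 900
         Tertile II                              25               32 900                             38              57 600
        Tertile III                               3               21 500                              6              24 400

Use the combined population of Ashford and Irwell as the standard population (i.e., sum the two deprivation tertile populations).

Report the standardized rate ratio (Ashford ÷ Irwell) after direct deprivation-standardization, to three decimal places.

Deprivation-specific rates per 100 000 for Ashford: 150.44, 75.99, 13.95.
For Irwell: 124.35, 65.97, 24.59.
Combined standard total = 250 800; weights = 0.4561, 0.3608, 0.1830.
Ashford: 0.4561×150.44 + 0.3608×75.99 + 0.1830×13.95 = 98.5964 per 100 000.
Irwell: 0.4561×124.35 + 0.3608×65.97 + 0.1830×24.59 = 85.0282 per 100 000.
Ratio = 98.5964 ÷ 85.0282 = 1.15957.

1.160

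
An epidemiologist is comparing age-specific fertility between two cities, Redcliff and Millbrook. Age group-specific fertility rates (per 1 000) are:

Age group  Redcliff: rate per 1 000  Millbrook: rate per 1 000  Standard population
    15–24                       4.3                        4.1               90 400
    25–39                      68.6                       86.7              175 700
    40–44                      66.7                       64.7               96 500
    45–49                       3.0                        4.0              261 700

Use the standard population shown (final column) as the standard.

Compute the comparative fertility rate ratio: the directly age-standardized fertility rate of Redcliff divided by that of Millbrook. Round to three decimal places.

Standard total = 624 300; weights = 0.1448, 0.2814, 0.1546, 0.4192.
Redcliff: 0.1448×4.3 + 0.2814×68.6 + 0.1546×66.7 + 0.4192×3.0 = 31.4967 per 1 000.
Millbrook: 0.1448×4.1 + 0.2814×86.7 + 0.1546×64.7 + 0.4192×4.0 = 36.6718 per 1 000.
Ratio = 31.4967 ÷ 36.6718 = 0.85888.

0.859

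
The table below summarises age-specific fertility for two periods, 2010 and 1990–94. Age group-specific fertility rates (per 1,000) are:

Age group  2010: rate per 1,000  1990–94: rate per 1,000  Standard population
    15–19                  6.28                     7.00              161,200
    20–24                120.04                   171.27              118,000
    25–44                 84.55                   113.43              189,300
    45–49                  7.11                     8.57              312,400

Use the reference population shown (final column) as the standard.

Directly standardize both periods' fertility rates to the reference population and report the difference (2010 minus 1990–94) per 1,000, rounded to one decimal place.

-15.5

Standard total = 780,900; weights = 0.2064, 0.1511, 0.2424, 0.4001.
2010: 0.2064×6.28 + 0.1511×120.04 + 0.2424×84.55 + 0.4001×7.11 = 42.7757 per 1,000.
1990–94: 0.2064×7.00 + 0.1511×171.27 + 0.2424×113.43 + 0.4001×8.57 = 58.2505 per 1,000.
Difference = 42.7757 − 58.2505 = -15.4748.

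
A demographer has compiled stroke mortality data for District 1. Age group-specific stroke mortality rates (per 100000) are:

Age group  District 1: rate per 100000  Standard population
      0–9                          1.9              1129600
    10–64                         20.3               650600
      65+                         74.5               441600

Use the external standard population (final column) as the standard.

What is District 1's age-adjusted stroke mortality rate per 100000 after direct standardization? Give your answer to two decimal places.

Standard total = 2221800; weights = 0.5084, 0.2928, 0.1988.
Standardized rate: 0.5084×1.9 + 0.2928×20.3 + 0.1988×74.5 = 21.7178 per 100000.

21.72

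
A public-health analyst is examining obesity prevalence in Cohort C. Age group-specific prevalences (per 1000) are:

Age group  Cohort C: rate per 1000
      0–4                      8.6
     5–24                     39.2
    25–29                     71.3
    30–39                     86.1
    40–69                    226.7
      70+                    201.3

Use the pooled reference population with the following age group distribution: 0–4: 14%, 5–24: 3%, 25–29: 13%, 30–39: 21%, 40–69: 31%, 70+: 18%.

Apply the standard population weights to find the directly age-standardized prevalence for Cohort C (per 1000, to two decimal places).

Standard weights: 0.14, 0.03, 0.13, 0.21, 0.31, 0.18.
Standardized rate: 0.1400×8.6 + 0.0300×39.2 + 0.1300×71.3 + 0.2100×86.1 + 0.3100×226.7 + 0.1800×201.3 = 136.2410 per 1000.

136.24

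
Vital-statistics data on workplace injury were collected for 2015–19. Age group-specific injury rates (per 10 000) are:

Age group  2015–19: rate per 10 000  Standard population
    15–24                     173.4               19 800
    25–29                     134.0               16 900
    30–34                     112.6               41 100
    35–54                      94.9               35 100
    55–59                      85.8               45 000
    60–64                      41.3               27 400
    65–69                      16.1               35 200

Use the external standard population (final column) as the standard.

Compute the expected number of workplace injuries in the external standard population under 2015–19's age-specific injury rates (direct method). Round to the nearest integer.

1922

Expected workplace injuries = Σ (standard pop × age-specific rate ÷ 10 000)
= 19 800×173.4/10 000 + 16 900×134.0/10 000 + 41 100×112.6/10 000 + 35 100×94.9/10 000 + 45 000×85.8/10 000 + 27 400×41.3/10 000 + 35 200×16.1/10 000
= 343.33 + 226.46 + 462.79 + 333.10 + 386.10 + 113.16 + 56.67 = 1921.61.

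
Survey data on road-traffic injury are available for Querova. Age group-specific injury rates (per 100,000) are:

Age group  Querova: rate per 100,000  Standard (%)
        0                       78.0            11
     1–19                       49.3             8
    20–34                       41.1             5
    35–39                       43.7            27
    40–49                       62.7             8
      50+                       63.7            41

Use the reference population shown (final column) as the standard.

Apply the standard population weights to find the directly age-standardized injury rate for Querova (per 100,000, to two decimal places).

Standard weights: 0.11, 0.08, 0.05, 0.27, 0.08, 0.41.
Standardized rate: 0.1100×78.0 + 0.0800×49.3 + 0.0500×41.1 + 0.2700×43.7 + 0.0800×62.7 + 0.4100×63.7 = 57.5110 per 100,000.

57.51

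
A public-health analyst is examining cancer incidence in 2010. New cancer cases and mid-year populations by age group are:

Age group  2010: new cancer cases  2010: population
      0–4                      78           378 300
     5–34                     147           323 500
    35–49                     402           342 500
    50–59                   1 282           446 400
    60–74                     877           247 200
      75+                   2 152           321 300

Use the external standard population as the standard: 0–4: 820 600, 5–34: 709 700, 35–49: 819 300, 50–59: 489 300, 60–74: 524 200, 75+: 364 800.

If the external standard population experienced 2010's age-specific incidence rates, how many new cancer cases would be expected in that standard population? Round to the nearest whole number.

Age-specific rates per 100 000 for 2010: 20.62, 45.44, 117.37, 287.19, 354.77, 669.78.
Expected new cancer cases = Σ (standard pop × age-specific rate ÷ 100 000)
= 820 600×20.62/100 000 + 709 700×45.44/100 000 + 819 300×117.37/100 000 + 489 300×287.19/100 000 + 524 200×354.77/100 000 + 364 800×669.78/100 000
= 169.20 + 322.49 + 961.63 + 1405.20 + 1859.72 + 2443.35 = 7161.60.

7162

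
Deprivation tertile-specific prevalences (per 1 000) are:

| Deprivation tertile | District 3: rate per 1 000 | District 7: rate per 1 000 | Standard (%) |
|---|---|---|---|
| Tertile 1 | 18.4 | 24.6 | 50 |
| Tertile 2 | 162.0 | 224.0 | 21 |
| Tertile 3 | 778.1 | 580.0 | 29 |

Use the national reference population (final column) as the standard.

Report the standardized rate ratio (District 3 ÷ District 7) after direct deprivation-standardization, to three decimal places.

Standard weights: 0.50, 0.21, 0.29.
District 3: 0.5000×18.4 + 0.2100×162.0 + 0.2900×778.1 = 268.8690 per 1 000.
District 7: 0.5000×24.6 + 0.2100×224.0 + 0.2900×580.0 = 227.5400 per 1 000.
Ratio = 268.8690 ÷ 227.5400 = 1.18163.

1.182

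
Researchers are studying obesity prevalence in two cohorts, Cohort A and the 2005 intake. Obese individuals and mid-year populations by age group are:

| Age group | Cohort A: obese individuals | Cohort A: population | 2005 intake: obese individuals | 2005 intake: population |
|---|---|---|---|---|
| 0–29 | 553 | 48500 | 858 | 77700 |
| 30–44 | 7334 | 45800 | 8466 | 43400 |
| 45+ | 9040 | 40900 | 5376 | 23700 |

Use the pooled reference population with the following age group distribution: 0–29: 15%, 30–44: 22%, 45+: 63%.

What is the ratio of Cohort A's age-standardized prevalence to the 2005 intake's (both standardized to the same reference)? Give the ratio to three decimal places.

Age-specific rates per 1000 for Cohort A: 11.402, 160.131, 221.027.
For the 2005 intake: 11.042, 195.069, 226.835.
Standard weights: 0.15, 0.22, 0.63.
Cohort A: 0.1500×11.402 + 0.2200×160.131 + 0.6300×221.027 = 176.1861 per 1000.
The 2005 intake: 0.1500×11.042 + 0.2200×195.069 + 0.6300×226.835 = 187.4779 per 1000.
Ratio = 176.1861 ÷ 187.4779 = 0.93977.

0.940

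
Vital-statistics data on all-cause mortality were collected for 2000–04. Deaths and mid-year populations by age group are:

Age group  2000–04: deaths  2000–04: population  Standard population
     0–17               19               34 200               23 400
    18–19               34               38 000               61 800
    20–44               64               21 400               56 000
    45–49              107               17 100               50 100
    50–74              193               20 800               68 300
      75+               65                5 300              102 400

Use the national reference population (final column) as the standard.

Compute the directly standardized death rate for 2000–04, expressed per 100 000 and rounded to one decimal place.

Age-specific rates per 100 000 for 2000–04: 55.56, 89.47, 299.07, 625.73, 927.88, 1226.42.
Standard total = 362 000; weights = 0.0646, 0.1707, 0.1547, 0.1384, 0.1887, 0.2829.
Standardized rate: 0.0646×55.56 + 0.1707×89.47 + 0.1547×299.07 + 0.1384×625.73 + 0.1887×927.88 + 0.2829×1226.42 = 673.7174 per 100 000.

673.7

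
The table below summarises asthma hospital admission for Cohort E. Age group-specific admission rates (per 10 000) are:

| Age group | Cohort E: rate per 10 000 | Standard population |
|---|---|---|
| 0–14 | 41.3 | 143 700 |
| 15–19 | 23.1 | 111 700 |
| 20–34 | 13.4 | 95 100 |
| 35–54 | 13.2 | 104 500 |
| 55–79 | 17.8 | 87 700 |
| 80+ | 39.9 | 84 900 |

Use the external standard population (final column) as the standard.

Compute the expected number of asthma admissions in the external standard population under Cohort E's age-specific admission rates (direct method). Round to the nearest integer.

Expected asthma admissions = Σ (standard pop × age-specific rate ÷ 10 000)
= 143 700×41.3/10 000 + 111 700×23.1/10 000 + 95 100×13.4/10 000 + 104 500×13.2/10 000 + 87 700×17.8/10 000 + 84 900×39.9/10 000
= 593.48 + 258.03 + 127.43 + 137.94 + 156.11 + 338.75 = 1611.74.

1612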